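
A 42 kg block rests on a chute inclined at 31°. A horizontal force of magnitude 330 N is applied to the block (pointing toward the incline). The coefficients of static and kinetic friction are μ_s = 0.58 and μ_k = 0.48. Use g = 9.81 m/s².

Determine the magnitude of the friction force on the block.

f ≈ 70.7 N (down the incline)

Resolve perpendicular to the incline: N = m g cos θ + P sin θ = 42×9.81×cos 31° + 330×sin 31° = 523.1 N.
Along the incline, the net driving force (taking up-slope positive) is P cos θ − m g sin θ = 282.9 − 212.2 = 70.66 N, so equilibrium requires friction f = -70.66 N (down-slope).
Maximum static friction: μ_s N = 0.58 × 523.1 = 303.4 N.
Since 70.66 N is within the 303.4 N limit, the block stays put and friction is exactly 70.7 N.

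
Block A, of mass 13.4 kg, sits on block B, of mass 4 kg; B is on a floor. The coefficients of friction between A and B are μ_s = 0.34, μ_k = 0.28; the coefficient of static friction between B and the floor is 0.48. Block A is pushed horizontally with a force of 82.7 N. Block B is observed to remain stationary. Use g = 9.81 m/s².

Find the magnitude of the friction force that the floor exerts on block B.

Between the blocks, N₁ = m_A g = 131.5 N.
Maximum static friction on A from B: μ_s N₁ = 0.34×131.5 = 44.69 N.
P = 82.7 N exceeds that limit, so A slips over B and the interface friction becomes kinetic: f₁ = μ_k N₁ = 0.28×131.5 = 36.8 N.
By Newton's third law B feels 36.8 N forward from A. With B stationary, the floor's static friction on B balances it: f₂ = 36.8 N (well within μ_s(m_A+m_B)g = 81.93 N).

f ≈ 36.8 N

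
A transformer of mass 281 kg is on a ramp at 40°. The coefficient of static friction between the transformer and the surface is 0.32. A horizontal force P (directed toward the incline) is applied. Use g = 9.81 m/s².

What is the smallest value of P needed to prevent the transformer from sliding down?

P_min ≈ 1130 N

The transformer tends to slide down (tan θ > μ_s), so at the point of impending slip friction acts up-slope at its limit: f = μ_s N.
Perpendicular to the incline: N = m g cos θ + P sin θ.
Along the incline: P cos θ + μ_s N = m g sin θ, i.e. P cos θ + μ_s (m g cos θ + P sin θ) = m g sin θ.
Solving, P (cos θ + μ_s sin θ) = m g (sin θ − μ_s cos θ), so P = 2760×0.3977/0.9717 = 1130 N.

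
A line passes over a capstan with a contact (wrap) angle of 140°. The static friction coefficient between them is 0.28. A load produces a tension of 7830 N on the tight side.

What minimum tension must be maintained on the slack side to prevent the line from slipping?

Capstan equation at impending slip: T_tight/T_slack = e^{μβ}.
β = 140° = 2.443 rad; e^{μβ} = e^{0.28×2.443} = 1.982.
T_slack = T_tight / e^{μβ} = 7830 / 1.982 = 3950 N.

T_min ≈ 3950 N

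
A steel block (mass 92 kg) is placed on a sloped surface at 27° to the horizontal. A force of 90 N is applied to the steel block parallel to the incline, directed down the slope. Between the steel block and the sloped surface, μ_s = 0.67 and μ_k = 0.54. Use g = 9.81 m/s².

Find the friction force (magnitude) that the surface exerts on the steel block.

Perpendicular to the surface, N = m g cos θ = 92·9.81·cos 27° = 804.2 N.
The friction needed for equilibrium is m g sin θ + P = 409.7 + 90 = 499.7 N, measured positive up-slope.
The static-friction ceiling is μ_s N = 0.67 × 804.2 = 538.8 N.
Since |499.7| ≤ 538.8 N, the steel block remains in static equilibrium and friction takes exactly the required value.

f ≈ 500 N (up the incline)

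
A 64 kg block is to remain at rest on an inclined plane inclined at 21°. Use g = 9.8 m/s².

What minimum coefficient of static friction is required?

At the slip threshold m g sin θ = μ_s m g cos θ, so μ_s,min = tan θ.
μ_s,min = tan 21° = 0.384.

μ_s,min ≈ 0.384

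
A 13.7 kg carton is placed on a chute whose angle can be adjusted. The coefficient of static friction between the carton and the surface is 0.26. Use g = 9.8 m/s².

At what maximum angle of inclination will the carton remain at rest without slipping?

At the slip threshold, m g sin θ = μ_s · m g cos θ, so tan θ = μ_s.
θ_max = arctan(0.26) = 14.6°.

θ_max ≈ 14.6°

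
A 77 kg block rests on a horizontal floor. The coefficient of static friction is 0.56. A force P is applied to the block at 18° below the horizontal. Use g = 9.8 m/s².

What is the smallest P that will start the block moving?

N = m g + P sin α (the push presses the block into the horizontal floor).
At impending slip, P cos α = μ_s N = μ_s (m g + P sin α).
Solving: P (cos α − μ_s sin α) = μ_s m g → P = 0.56×755/(cos 18° − 0.56 sin 18°) = 423/0.778 = 543 N.

P ≈ 543 N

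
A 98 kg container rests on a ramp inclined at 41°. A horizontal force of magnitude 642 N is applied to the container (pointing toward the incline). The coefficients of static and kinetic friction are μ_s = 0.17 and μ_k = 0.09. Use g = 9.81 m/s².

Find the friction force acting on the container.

Normal direction: N = m g cos θ + P sin θ = 1147 N.
Along the incline, the net driving force (taking up-slope positive) is P cos θ − m g sin θ = 484.5 − 630.7 = -146.2 N, so equilibrium requires friction f = 146.2 N (up-slope).
Maximum static friction: μ_s N = 0.17 × 1147 = 194.9 N.
|f_req| = 146.2 ≤ 194.9 N → the container is in equilibrium; friction equals the required value.

f ≈ 146 N (up the incline)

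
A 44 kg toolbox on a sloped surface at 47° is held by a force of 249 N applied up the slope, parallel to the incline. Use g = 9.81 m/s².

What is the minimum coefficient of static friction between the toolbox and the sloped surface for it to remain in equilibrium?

N = m g cos θ = 294.4 N.
Friction must make up the shortfall along the incline: f = m g sin θ − P = 315.7 − 249 = 66.68 N.
At the threshold f = μ_s N, so μ_s,min = 66.68/294.4 = 0.227.

μ_s,min ≈ 0.227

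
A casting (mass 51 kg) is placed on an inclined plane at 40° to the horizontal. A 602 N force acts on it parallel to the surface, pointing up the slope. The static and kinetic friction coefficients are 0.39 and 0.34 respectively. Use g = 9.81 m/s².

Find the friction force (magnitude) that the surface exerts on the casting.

f ≈ 130 N (down the incline)

Perpendicular to the surface, N = m g cos θ = 51·9.81·cos 40° = 383.3 N.
The friction needed for equilibrium is m g sin θ − P = 321.6 − 602 = -280.4 N, measured positive up-slope.
Static friction can supply at most μ_s N = 149.5 N.
Since |-280.4| > 149.5 N, static friction cannot hold it; the casting slides up the incline and kinetic friction applies: f = μ_k N = 0.34 × 383.3 = 130 N.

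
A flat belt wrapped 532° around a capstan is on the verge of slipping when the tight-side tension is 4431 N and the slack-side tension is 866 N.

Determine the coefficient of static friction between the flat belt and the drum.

T₂/T₁ = e^{μβ} → μ = ln(T₂/T₁)/β.
β = 532° = 9.285 rad.
μ = ln(4431/866)/9.285 = ln(5.117)/9.285 = 0.176.

μ ≈ 0.176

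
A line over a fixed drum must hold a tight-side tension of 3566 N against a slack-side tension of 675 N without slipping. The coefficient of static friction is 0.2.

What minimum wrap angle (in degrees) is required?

β_min ≈ 477°

T₂/T₁ = e^{μβ} → β = ln(T₂/T₁)/μ.
β = ln(3566/675)/0.2 = 1.664/0.2 = 8.322 rad.
In degrees: β = 8.322 × 180/π = 477°.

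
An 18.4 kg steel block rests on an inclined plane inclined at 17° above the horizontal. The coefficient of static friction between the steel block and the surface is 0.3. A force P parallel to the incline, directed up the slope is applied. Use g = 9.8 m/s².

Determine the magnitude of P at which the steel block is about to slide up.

At impending motion up the slope, friction acts down-slope at its limit: f = μ_s N.
P is parallel to the surface, so N = m g cos θ = 172 N.
Along the incline: P = m g sin θ + μ_s N = 52.7 + 0.3×172 = 104 N.

P ≈ 104 N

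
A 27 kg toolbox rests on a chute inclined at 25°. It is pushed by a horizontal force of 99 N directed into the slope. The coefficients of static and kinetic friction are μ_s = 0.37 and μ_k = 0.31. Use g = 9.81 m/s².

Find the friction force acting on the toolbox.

f ≈ 22.2 N (up the incline)

The horizontal push has a component P sin θ into the surface, so N = m g cos θ + P sin θ = 240.1 + 41.84 = 281.9 N.
Parallel to the incline: P cos θ − m g sin θ = 89.72 − 111.9 = -22.21 N; the friction needed to balance this is 22.21 N acting up the slope.
Maximum static friction: μ_s N = 0.37 × 281.9 = 104.3 N.
Since 22.21 N is within the 104.3 N limit, the toolbox stays put and friction is exactly 22.2 N.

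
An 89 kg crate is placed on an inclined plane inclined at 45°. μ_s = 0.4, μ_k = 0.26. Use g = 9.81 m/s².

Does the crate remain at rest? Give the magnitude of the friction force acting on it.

f ≈ 161 N

N = m g cos θ = 617 N.
Down-slope weight component: m g sin θ = 617 N.
μ_s N = 247 N.
617 > 247 N, so it slides; kinetic friction f = μ_k N = 0.26×617 = 161 N.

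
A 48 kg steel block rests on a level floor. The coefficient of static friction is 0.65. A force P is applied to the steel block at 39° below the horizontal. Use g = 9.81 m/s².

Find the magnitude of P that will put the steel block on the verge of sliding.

N = m g + P sin α (the push presses the steel block into the level floor).
At impending slip, P cos α = μ_s N = μ_s (m g + P sin α).
Solving: P (cos α − μ_s sin α) = μ_s m g → P = 0.65×471/(cos 39° − 0.65 sin 39°) = 306/0.3681 = 832 N.

P ≈ 832 N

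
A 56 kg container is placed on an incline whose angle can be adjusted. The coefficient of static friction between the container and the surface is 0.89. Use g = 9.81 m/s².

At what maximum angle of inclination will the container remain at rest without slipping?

At the slip threshold, m g sin θ = μ_s · m g cos θ, so tan θ = μ_s.
θ_max = arctan(0.89) = 41.7°.

θ_max ≈ 41.7°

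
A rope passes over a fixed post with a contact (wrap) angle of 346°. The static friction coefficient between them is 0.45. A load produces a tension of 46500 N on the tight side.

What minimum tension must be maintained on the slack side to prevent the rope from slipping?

T_min ≈ 3070 N

Capstan equation at impending slip: T_tight/T_slack = e^{μβ}.
β = 346° = 6.039 rad; e^{μβ} = e^{0.45×6.039} = 15.14.
T_slack = T_tight / e^{μβ} = 46500 / 15.14 = 3070 N.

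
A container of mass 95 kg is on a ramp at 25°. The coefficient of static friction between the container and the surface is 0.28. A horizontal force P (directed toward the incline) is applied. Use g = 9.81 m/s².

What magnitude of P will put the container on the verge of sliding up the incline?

At impending motion up the slope, friction acts down-slope at its limit: f = μ_s N.
Perpendicular to the incline: N = m g cos θ + P sin θ.
Along the incline: P cos θ = m g sin θ + μ_s N = m g sin θ + μ_s (m g cos θ + P sin θ).
Solving, P (cos θ − μ_s sin θ) = m g (sin θ + μ_s cos θ), so P = 95×9.81×(sin 25° + 0.28 cos 25°)/(cos 25° − 0.28 sin 25°) = 932×0.6764/0.788 = 800 N.

P ≈ 800 N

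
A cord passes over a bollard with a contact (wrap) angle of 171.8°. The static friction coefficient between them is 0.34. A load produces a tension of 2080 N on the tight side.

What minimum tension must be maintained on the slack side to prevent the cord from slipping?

Capstan equation at impending slip: T_tight/T_slack = e^{μβ}.
β = 171.8° = 2.998 rad; e^{μβ} = e^{0.34×2.998} = 2.772.
T_slack = T_tight / e^{μβ} = 2080 / 2.772 = 750 N.

T_min ≈ 750 N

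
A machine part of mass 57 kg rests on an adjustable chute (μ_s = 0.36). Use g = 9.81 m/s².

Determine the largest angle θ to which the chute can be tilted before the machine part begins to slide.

θ_max ≈ 19.8°

At the slip threshold, m g sin θ = μ_s · m g cos θ, so tan θ = μ_s.
θ_max = arctan(0.36) = 19.8°.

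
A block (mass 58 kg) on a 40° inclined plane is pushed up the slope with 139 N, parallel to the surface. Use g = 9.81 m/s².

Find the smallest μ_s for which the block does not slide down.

μ_s,min ≈ 0.52

N = m g cos θ = 435.9 N.
Friction must make up the shortfall along the incline: f = m g sin θ − P = 365.7 − 139 = 226.7 N.
At the threshold f = μ_s N, so μ_s,min = 226.7/435.9 = 0.52.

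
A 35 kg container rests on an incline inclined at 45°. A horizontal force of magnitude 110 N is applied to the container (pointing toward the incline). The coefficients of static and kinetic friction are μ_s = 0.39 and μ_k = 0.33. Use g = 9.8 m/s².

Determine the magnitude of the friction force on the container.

Resolve perpendicular to the incline: N = m g cos θ + P sin θ = 35×9.8×cos 45° + 110×sin 45° = 320.3 N.
Along the incline, the net driving force (taking up-slope positive) is P cos θ − m g sin θ = 77.78 − 242.5 = -164.8 N, so equilibrium requires friction f = 164.8 N (up-slope).
The limit of static friction is μ_s N = 124.9 N.
|f_req| = 164.8 > 124.9 N → the container slides down the incline; f = μ_k N = 0.33 × 320.3 = 106 N.

f ≈ 106 N (up the incline)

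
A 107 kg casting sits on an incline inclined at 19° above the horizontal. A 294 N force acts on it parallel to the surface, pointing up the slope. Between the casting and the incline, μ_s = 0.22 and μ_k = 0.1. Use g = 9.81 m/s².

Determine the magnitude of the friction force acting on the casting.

Perpendicular to the surface, N = m g cos θ = 107·9.81·cos 19° = 992.5 N.
Parallel to the incline, ΣF = 0 gives f = m g sin θ − P = 341.7 − 294 = 47.74 N (up-slope positive).
Static friction can supply at most μ_s N = 218.3 N.
Since |47.74| ≤ 218.3 N, static friction is sufficient; f equals the required value, not μ_s N.

f ≈ 47.7 N (up the incline)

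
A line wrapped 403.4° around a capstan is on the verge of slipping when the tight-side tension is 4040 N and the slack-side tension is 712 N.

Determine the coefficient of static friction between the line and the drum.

μ ≈ 0.247

T₂/T₁ = e^{μβ} → μ = ln(T₂/T₁)/β.
β = 403.4° = 7.041 rad.
μ = ln(4040/712)/7.041 = ln(5.674)/7.041 = 0.247.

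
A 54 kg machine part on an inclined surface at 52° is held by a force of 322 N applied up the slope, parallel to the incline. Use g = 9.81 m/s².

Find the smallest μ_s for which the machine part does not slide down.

N = m g cos θ = 326.1 N.
Friction must make up the shortfall along the incline: f = m g sin θ − P = 417.4 − 322 = 95.44 N.
At the threshold f = μ_s N, so μ_s,min = 95.44/326.1 = 0.293.

μ_s,min ≈ 0.293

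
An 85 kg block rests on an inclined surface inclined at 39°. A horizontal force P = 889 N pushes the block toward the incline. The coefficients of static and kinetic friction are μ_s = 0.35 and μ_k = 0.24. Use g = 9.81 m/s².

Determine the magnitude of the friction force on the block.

Resolve perpendicular to the incline: N = m g cos θ + P sin θ = 85×9.81×cos 39° + 889×sin 39° = 1207 N.
Parallel to the incline: P cos θ − m g sin θ = 690.9 − 524.8 = 166.1 N; the friction needed to balance this is 166.1 N acting down the slope.
The limit of static friction is μ_s N = 422.6 N.
Since 166.1 N is within the 422.6 N limit, the block stays put and friction is exactly 166 N.

f ≈ 166 N (down the incline)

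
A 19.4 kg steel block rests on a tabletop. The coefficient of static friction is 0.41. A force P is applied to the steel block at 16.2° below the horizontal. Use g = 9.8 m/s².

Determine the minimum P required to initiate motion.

N = m g + P sin α (the push presses the steel block into the tabletop).
At impending slip, P cos α = μ_s N = μ_s (m g + P sin α).
Solving: P (cos α − μ_s sin α) = μ_s m g → P = 0.41×190/(cos 16.2° − 0.41 sin 16.2°) = 77.9/0.8459 = 92.1 N.

P ≈ 92.1 N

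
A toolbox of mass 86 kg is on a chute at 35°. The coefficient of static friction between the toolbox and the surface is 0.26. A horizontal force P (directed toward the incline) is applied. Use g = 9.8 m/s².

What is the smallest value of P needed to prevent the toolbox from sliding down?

The toolbox tends to slide down (tan θ > μ_s), so at the point of impending slip friction acts up-slope at its limit: f = μ_s N.
Perpendicular to the incline: N = m g cos θ + P sin θ.
Along the incline: P cos θ + μ_s N = m g sin θ, i.e. P cos θ + μ_s (m g cos θ + P sin θ) = m g sin θ.
Solving, P (cos θ + μ_s sin θ) = m g (sin θ − μ_s cos θ), so P = 843×0.3606/0.9683 = 314 N.

P_min ≈ 314 N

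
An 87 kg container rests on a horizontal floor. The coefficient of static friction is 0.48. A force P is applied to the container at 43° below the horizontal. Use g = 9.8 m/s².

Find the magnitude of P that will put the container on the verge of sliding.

N = m g + P sin α (the push presses the container into the horizontal floor).
At impending slip, P cos α = μ_s N = μ_s (m g + P sin α).
Solving: P (cos α − μ_s sin α) = μ_s m g → P = 0.48×853/(cos 43° − 0.48 sin 43°) = 409/0.404 = 1010 N.

P ≈ 1010 N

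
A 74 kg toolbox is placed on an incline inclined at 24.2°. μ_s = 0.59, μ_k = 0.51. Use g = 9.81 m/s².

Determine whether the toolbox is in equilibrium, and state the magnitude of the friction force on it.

N = m g cos θ = 662 N.
Down-slope weight component: m g sin θ = 298 N.
μ_s N = 391 N.
298 ≤ 391 N, so it stays put; friction = 298 N.

f ≈ 298 N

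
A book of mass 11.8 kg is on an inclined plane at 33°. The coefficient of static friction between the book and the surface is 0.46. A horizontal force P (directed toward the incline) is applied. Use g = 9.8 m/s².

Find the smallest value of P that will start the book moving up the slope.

P ≈ 183 N

At impending motion up the slope, friction acts down-slope at its limit: f = μ_s N.
Perpendicular to the incline: N = m g cos θ + P sin θ.
Along the incline: P cos θ = m g sin θ + μ_s N = m g sin θ + μ_s (m g cos θ + P sin θ).
Solving, P (cos θ − μ_s sin θ) = m g (sin θ + μ_s cos θ), so P = 11.8×9.8×(sin 33° + 0.46 cos 33°)/(cos 33° − 0.46 sin 33°) = 116×0.9304/0.5881 = 183 N.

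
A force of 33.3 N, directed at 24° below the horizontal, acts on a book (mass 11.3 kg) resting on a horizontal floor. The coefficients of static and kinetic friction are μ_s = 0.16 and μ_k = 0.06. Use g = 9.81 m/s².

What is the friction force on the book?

Vertical equilibrium gives N = m g + P sin α = 124.4 N.
The horizontal driving force is P cos α = 30.42 N, so equilibrium needs friction f = 30.42 N.
μ_s N = 0.16 × 124.4 = 19.9 N.
30.42 > 19.9 N → the book slides; f = μ_k N = 0.06×124.4 = 7.46 N.

f ≈ 7.46 N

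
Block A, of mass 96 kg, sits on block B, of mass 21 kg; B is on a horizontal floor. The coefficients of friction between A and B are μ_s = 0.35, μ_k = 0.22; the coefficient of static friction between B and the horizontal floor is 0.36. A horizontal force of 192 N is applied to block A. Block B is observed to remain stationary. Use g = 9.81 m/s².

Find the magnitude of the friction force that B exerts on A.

f ≈ 192 N

Normal force at the A–B interface: N₁ = m_A g = 941.8 N.
So the A–B interface can sustain at most μ_s N₁ = 329.6 N of static friction.
P = 192 N is within that limit, so A and B move together (both at rest); the A–B friction is simply f₁ = P = 192 N.
B experiences an equal 192 N forward from A (third law). B is in equilibrium, so the floor supplies f₂ = 192 N of static friction (limit μ_s(m_A+m_B)g = 413.2 N, not exceeded).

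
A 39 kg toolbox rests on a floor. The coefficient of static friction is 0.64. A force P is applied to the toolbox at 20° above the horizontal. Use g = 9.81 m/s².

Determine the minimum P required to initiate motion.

P ≈ 211 N

N = m g − P sin α (the pull lifts the toolbox).
At impending slip, P cos α = μ_s N = μ_s (m g − P sin α).
Solving: P (cos α + μ_s sin α) = μ_s m g → P = 0.64×383/(cos 20° + 0.64 sin 20°) = 245/1.159 = 211 N.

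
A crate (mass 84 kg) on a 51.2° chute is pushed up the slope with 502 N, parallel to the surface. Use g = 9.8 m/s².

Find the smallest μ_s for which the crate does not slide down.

μ_s,min ≈ 0.271

N = m g cos θ = 515.8 N.
Friction must make up the shortfall along the incline: f = m g sin θ − P = 641.6 − 502 = 139.6 N.
At the threshold f = μ_s N, so μ_s,min = 139.6/515.8 = 0.271.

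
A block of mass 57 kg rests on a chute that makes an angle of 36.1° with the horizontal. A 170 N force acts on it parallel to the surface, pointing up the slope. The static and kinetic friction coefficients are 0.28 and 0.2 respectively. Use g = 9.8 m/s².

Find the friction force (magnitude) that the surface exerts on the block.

Perpendicular to the surface, N = m g cos θ = 57·9.8·cos 36.1° = 451.3 N.
For equilibrium along the incline the friction force must supply f = m g sin θ − P = 329.1 − 170 = 159.1 N (positive meaning up-slope).
Static friction can supply at most μ_s N = 126.4 N.
|159.1| exceeds 126.4 N, so the block slips down-slope; friction is kinetic, f = μ_k N = 0.2×451.3 = 90.3 N.

f ≈ 90.3 N (up the incline)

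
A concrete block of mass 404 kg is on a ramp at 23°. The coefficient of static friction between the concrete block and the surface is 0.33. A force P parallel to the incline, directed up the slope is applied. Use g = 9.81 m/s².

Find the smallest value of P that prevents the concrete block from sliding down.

The concrete block tends to slide down (tan θ > μ_s), so at the point of impending slip friction acts up-slope at its limit: f = μ_s N.
P is parallel to the surface, so N = m g cos θ = 3650 N.
Along the incline: P + μ_s N = m g sin θ, so P = 1550 − 0.33×3650 = 345 N.

P_min ≈ 345 N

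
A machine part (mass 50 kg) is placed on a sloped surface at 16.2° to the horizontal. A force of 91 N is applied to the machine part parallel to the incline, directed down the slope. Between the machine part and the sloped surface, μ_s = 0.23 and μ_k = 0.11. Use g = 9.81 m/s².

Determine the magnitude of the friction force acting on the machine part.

The normal reaction is N = m g cos θ = 471 N.
The friction needed for equilibrium is m g sin θ + P = 136.8 + 91 = 227.8 N, measured positive up-slope.
Maximum static friction available: μ_s N = 0.23 × 471 = 108.3 N.
Since |227.8| > 108.3 N, static friction cannot hold it; the machine part slides down the incline and kinetic friction applies: f = μ_k N = 0.11 × 471 = 51.8 N.

f ≈ 51.8 N (up the incline)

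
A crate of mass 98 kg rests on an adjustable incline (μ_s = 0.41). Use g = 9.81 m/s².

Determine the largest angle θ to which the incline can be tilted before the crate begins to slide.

At the slip threshold, m g sin θ = μ_s · m g cos θ, so tan θ = μ_s.
θ_max = arctan(0.41) = 22.3°.

θ_max ≈ 22.3°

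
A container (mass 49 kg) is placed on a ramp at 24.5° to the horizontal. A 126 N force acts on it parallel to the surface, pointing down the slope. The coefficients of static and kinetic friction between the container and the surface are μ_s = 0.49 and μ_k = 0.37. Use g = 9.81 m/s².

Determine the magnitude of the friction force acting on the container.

f ≈ 162 N (up the incline)

Normal force: N = m g cos θ = 49 × 9.81 × cos 24.5° = 437.4 N.
Parallel to the incline, ΣF = 0 gives f = m g sin θ + P = 199.3 + 126 = 325.3 N (up-slope positive).
Maximum static friction available: μ_s N = 0.49 × 437.4 = 214.3 N.
|325.3| exceeds 214.3 N, so the container slips down-slope; friction is kinetic, f = μ_k N = 0.37×437.4 = 162 N.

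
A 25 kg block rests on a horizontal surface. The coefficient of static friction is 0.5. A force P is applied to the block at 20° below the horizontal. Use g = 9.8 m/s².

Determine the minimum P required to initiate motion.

N = m g + P sin α (the push presses the block into the horizontal surface).
At impending slip, P cos α = μ_s N = μ_s (m g + P sin α).
Solving: P (cos α − μ_s sin α) = μ_s m g → P = 0.5×245/(cos 20° − 0.5 sin 20°) = 123/0.7687 = 159 N.

P ≈ 159 N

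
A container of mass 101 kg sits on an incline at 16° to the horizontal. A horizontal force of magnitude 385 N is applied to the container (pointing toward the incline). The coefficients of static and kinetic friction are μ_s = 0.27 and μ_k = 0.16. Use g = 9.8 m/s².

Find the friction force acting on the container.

f ≈ 97.3 N (down the incline)

Resolve perpendicular to the incline: N = m g cos θ + P sin θ = 101×9.8×cos 16° + 385×sin 16° = 1058 N.
Along the incline, the net driving force (taking up-slope positive) is P cos θ − m g sin θ = 370.1 − 272.8 = 97.26 N, so equilibrium requires friction f = -97.26 N (down-slope).
Maximum static friction: μ_s N = 0.27 × 1058 = 285.5 N.
|f_req| = 97.26 ≤ 285.5 N → the container is in equilibrium; friction equals the required value.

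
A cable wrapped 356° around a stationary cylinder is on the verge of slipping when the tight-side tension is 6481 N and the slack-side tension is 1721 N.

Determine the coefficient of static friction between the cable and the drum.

μ ≈ 0.213

T₂/T₁ = e^{μβ} → μ = ln(T₂/T₁)/β.
β = 356° = 6.213 rad.
μ = ln(6481/1721)/6.213 = ln(3.766)/6.213 = 0.213.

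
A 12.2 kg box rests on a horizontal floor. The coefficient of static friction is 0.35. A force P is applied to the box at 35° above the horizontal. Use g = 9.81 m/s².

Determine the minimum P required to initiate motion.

N = m g − P sin α (the pull lifts the box).
At impending slip, P cos α = μ_s N = μ_s (m g − P sin α).
Solving: P (cos α + μ_s sin α) = μ_s m g → P = 0.35×120/(cos 35° + 0.35 sin 35°) = 41.9/1.02 = 41.1 N.

P ≈ 41.1 N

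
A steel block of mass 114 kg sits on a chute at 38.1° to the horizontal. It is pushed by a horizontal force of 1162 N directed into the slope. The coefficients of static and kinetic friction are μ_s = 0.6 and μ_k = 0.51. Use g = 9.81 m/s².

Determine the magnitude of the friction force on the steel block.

The horizontal push has a component P sin θ into the surface, so N = m g cos θ + P sin θ = 880.1 + 717 = 1597 N.
Along the incline, the net driving force (taking up-slope positive) is P cos θ − m g sin θ = 914.4 − 690.1 = 224.4 N, so equilibrium requires friction f = -224.4 N (down-slope).
Maximum static friction: μ_s N = 0.6 × 1597 = 958.2 N.
Since 224.4 N is within the 958.2 N limit, the steel block stays put and friction is exactly 224 N.

f ≈ 224 N (down the incline)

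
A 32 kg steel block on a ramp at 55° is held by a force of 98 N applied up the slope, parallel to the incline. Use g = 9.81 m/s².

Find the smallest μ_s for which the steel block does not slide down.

μ_s,min ≈ 0.884

N = m g cos θ = 180.1 N.
Friction must make up the shortfall along the incline: f = m g sin θ − P = 257.1 − 98 = 159.1 N.
At the threshold f = μ_s N, so μ_s,min = 159.1/180.1 = 0.884.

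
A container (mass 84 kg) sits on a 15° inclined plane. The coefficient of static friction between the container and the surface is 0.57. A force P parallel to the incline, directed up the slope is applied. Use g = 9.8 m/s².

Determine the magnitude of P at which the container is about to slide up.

At impending motion up the slope, friction acts down-slope at its limit: f = μ_s N.
P is parallel to the surface, so N = m g cos θ = 795 N.
Along the incline: P = m g sin θ + μ_s N = 213 + 0.57×795 = 666 N.

P ≈ 666 N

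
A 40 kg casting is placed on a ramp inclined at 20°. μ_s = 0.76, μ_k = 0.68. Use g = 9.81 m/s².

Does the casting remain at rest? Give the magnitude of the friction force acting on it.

N = m g cos θ = 369 N.
Down-slope weight component: m g sin θ = 134 N.
μ_s N = 280 N.
134 ≤ 280 N, so it stays put; friction = 134 N.

f ≈ 134 N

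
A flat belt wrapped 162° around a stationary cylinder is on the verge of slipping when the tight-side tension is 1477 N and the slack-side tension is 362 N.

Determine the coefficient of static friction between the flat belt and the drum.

T₂/T₁ = e^{μβ} → μ = ln(T₂/T₁)/β.
β = 162° = 2.827 rad.
μ = ln(1477/362)/2.827 = ln(4.08)/2.827 = 0.497.

μ ≈ 0.497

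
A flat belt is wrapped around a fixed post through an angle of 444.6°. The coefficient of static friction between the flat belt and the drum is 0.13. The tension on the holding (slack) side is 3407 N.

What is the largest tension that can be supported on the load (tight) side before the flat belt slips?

T_max ≈ 9340 N

At impending slip the capstan equation gives T₂/T₁ = e^{μβ} with β in radians.
β = 444.6° × π/180 = 7.76 rad.
e^{μβ} = e^{0.13×7.76} = 2.742.
T₂ = T₁ · e^{μβ} = 3407 × 2.742 = 9340 N.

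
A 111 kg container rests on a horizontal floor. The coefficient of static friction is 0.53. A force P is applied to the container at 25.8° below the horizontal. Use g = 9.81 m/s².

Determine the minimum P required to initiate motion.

P ≈ 862 N

N = m g + P sin α (the push presses the container into the horizontal floor).
At impending slip, P cos α = μ_s N = μ_s (m g + P sin α).
Solving: P (cos α − μ_s sin α) = μ_s m g → P = 0.53×1090/(cos 25.8° − 0.53 sin 25.8°) = 577/0.6696 = 862 N.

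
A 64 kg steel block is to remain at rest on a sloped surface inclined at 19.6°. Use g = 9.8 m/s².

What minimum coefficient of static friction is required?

μ_s,min ≈ 0.356

At the slip threshold m g sin θ = μ_s m g cos θ, so μ_s,min = tan θ.
μ_s,min = tan 19.6° = 0.356.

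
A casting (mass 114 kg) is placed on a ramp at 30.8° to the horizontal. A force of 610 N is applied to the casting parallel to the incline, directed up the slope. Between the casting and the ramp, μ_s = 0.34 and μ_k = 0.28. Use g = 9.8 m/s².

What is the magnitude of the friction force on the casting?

The normal reaction is N = m g cos θ = 959.6 N.
The friction needed for equilibrium is m g sin θ − P = 572.1 − 610 = -37.95 N, measured positive up-slope.
Static friction can supply at most μ_s N = 326.3 N.
Since |-37.95| ≤ 326.3 N, the casting remains in static equilibrium and friction takes exactly the required value.

f ≈ 37.9 N (down the incline)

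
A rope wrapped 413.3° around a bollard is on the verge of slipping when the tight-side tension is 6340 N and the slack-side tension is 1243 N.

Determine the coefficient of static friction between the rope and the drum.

μ ≈ 0.226

T₂/T₁ = e^{μβ} → μ = ln(T₂/T₁)/β.
β = 413.3° = 7.213 rad.
μ = ln(6340/1243)/7.213 = ln(5.101)/7.213 = 0.226.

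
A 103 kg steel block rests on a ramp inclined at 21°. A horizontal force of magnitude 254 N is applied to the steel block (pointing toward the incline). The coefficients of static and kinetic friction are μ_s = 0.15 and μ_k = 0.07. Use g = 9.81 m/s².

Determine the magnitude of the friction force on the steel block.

f ≈ 125 N (up the incline)

Resolve perpendicular to the incline: N = m g cos θ + P sin θ = 103×9.81×cos 21° + 254×sin 21° = 1034 N.
Along the incline, the net driving force (taking up-slope positive) is P cos θ − m g sin θ = 237.1 − 362.1 = -125 N, so equilibrium requires friction f = 125 N (up-slope).
Maximum static friction: μ_s N = 0.15 × 1034 = 155.2 N.
Since 125 N is within the 155.2 N limit, the steel block stays put and friction is exactly 125 N.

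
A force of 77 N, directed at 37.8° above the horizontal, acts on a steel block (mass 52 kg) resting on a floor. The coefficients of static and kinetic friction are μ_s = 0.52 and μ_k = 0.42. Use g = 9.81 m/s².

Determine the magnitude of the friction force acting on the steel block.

N = m g − P sin α = 510.1 − 77×sin 37.8° = 462.9 N.
Horizontally, friction must balance P cos α = 60.84 N.
μ_s N = 0.52 × 462.9 = 240.7 N.
60.84 ≤ 240.7 N → static; friction equals the required 60.8 N.

f ≈ 60.8 N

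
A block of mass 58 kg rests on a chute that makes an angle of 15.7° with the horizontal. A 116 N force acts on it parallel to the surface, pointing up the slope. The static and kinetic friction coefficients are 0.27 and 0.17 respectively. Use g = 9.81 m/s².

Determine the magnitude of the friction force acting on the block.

f ≈ 38 N (up the incline)

Perpendicular to the surface, N = m g cos θ = 58·9.81·cos 15.7° = 547.8 N.
For equilibrium along the incline the friction force must supply f = m g sin θ − P = 154 − 116 = 37.97 N (positive meaning up-slope).
The static-friction ceiling is μ_s N = 0.27 × 547.8 = 147.9 N.
Since |37.97| ≤ 147.9 N, the block remains in static equilibrium and friction takes exactly the required value.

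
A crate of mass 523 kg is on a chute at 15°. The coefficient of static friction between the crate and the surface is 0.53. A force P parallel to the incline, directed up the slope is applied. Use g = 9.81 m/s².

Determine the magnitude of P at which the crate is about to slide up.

At impending motion up the slope, friction acts down-slope at its limit: f = μ_s N.
P is parallel to the surface, so N = m g cos θ = 4960 N.
Along the incline: P = m g sin θ + μ_s N = 1330 + 0.53×4960 = 3950 N.

P ≈ 3950 N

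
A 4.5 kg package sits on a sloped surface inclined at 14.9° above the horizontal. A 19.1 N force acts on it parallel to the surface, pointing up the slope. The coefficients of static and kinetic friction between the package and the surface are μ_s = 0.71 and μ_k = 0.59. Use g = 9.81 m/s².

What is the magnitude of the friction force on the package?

Perpendicular to the surface, N = m g cos θ = 4.5·9.81·cos 14.9° = 42.66 N.
For equilibrium along the incline the friction force must supply f = m g sin θ − P = 11.35 − 19.1 = -7.749 N (positive meaning up-slope).
The static-friction ceiling is μ_s N = 0.71 × 42.66 = 30.29 N.
Since |-7.749| ≤ 30.29 N, the package remains in static equilibrium and friction takes exactly the required value.

f ≈ 7.75 N (down the incline)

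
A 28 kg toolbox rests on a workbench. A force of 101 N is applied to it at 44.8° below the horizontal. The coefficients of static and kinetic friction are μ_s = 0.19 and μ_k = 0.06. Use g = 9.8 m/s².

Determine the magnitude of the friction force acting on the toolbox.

The vertical component of P adds to the normal force: N = m g + P sin α = 274.4 + 71.17 = 345.6 N.
Horizontally, friction must balance P cos α = 71.67 N.
μ_s N = 0.19 × 345.6 = 65.66 N.
71.67 > 65.66 N → the toolbox slides; f = μ_k N = 0.06×345.6 = 20.7 N.

f ≈ 20.7 N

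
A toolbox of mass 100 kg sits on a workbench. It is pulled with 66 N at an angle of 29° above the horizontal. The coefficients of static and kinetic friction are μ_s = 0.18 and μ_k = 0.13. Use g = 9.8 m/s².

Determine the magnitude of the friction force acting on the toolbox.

N = m g − P sin α = 980 − 66×sin 29° = 948 N.
The horizontal driving force is P cos α = 57.72 N, so equilibrium needs friction f = 57.72 N.
μ_s N = 0.18 × 948 = 170.6 N.
57.72 ≤ 170.6 N → static; friction equals the required 57.7 N.

f ≈ 57.7 N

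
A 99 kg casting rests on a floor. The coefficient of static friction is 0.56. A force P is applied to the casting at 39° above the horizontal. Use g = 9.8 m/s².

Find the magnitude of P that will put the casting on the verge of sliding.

N = m g − P sin α (the pull lifts the casting).
At impending slip, P cos α = μ_s N = μ_s (m g − P sin α).
Solving: P (cos α + μ_s sin α) = μ_s m g → P = 0.56×970/(cos 39° + 0.56 sin 39°) = 543/1.13 = 481 N.

P ≈ 481 N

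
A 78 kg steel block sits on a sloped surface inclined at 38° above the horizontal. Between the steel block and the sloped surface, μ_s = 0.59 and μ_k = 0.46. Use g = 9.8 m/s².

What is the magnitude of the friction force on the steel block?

Normal force: N = m g cos θ = 78 × 9.8 × cos 38° = 602.4 N.
Along the slope the weight component is m g sin θ = 470.6 N; friction must supply exactly this, acting up-slope.
Static friction can supply at most μ_s N = 355.4 N.
|470.6| exceeds 355.4 N, so the steel block slips down-slope; friction is kinetic, f = μ_k N = 0.46×602.4 = 277 N.

f ≈ 277 N (up the incline)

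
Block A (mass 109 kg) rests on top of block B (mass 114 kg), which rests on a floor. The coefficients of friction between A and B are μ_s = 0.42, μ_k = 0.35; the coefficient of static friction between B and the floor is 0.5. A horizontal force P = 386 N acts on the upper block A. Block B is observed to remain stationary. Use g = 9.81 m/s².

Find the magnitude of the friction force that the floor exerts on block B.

Normal force at the A–B interface: N₁ = m_A g = 1069 N.
So the A–B interface can sustain at most μ_s N₁ = 449.1 N of static friction.
P = 386 N is within that limit, so A and B move together (both at rest); the A–B friction is simply f₁ = P = 386 N.
By Newton's third law B feels 386 N forward from A. With B stationary, the floor's static friction on B balances it: f₂ = 386 N (well within μ_s(m_A+m_B)g = 1094 N).

f ≈ 386 N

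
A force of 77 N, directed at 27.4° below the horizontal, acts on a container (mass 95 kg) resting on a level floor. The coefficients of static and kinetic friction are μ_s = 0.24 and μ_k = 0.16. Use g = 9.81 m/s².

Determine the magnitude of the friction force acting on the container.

N = m g + P sin α = 932 + 77×sin 27.4° = 967.4 N.
Horizontally, friction must balance P cos α = 68.36 N.
μ_s N = 0.24 × 967.4 = 232.2 N.
68.36 ≤ 232.2 N → static; friction equals the required 68.4 N.

f ≈ 68.4 N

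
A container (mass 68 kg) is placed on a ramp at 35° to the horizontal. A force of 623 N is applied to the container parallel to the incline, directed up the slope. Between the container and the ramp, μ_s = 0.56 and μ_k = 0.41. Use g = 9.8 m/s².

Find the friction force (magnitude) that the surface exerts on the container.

f ≈ 241 N (down the incline)

The normal reaction is N = m g cos θ = 545.9 N.
For equilibrium along the incline the friction force must supply f = m g sin θ − P = 382.2 − 623 = -240.8 N (positive meaning up-slope).
Static friction can supply at most μ_s N = 305.7 N.
Since |-240.8| ≤ 305.7 N, the container remains in static equilibrium and friction takes exactly the required value.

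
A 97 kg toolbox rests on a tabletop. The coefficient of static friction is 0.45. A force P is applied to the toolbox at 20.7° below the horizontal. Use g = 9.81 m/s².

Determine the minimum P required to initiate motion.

P ≈ 552 N

N = m g + P sin α (the push presses the toolbox into the tabletop).
At impending slip, P cos α = μ_s N = μ_s (m g + P sin α).
Solving: P (cos α − μ_s sin α) = μ_s m g → P = 0.45×952/(cos 20.7° − 0.45 sin 20.7°) = 428/0.7764 = 552 N.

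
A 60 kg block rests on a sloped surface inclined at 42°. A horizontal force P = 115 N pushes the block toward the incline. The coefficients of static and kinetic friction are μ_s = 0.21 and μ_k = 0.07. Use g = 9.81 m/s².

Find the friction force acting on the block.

f ≈ 36 N (up the incline)

Resolve perpendicular to the incline: N = m g cos θ + P sin θ = 60×9.81×cos 42° + 115×sin 42° = 514.4 N.
Along the incline, the net driving force (taking up-slope positive) is P cos θ − m g sin θ = 85.46 − 393.9 = -308.4 N, so equilibrium requires friction f = 308.4 N (up-slope).
Maximum static friction: μ_s N = 0.21 × 514.4 = 108 N.
|f_req| = 308.4 > 108 N → the block slides down the incline; f = μ_k N = 0.07 × 514.4 = 36 N.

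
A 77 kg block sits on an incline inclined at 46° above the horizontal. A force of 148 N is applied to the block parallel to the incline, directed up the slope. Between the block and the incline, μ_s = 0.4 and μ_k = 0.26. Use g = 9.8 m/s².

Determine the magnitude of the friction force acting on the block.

Perpendicular to the surface, N = m g cos θ = 77·9.8·cos 46° = 524.2 N.
Parallel to the incline, ΣF = 0 gives f = m g sin θ − P = 542.8 − 148 = 394.8 N (up-slope positive).
Maximum static friction available: μ_s N = 0.4 × 524.2 = 209.7 N.
Since |394.8| > 209.7 N, static friction cannot hold it; the block slides down the incline and kinetic friction applies: f = μ_k N = 0.26 × 524.2 = 136 N.

f ≈ 136 N (up the incline)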